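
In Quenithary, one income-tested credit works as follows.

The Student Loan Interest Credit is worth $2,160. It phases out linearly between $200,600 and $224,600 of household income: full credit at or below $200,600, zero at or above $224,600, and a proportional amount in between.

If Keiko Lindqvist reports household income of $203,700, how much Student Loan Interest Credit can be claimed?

$1,881

Student Loan Interest Credit: $203,700 is $3,100 into a $24,000 phase-out range, leaving 20,900/24,000 of the credit: $2,160 × 20,900/24,000 = $1,881.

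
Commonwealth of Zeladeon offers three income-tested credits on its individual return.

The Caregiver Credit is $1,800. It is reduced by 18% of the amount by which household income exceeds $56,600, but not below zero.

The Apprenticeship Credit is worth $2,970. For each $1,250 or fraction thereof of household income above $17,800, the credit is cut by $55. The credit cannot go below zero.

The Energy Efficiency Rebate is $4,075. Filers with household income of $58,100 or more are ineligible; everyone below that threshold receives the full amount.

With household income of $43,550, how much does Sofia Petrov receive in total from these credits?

Caregiver Credit: $43,550 is at or below the $56,600 threshold, so the full $1,800 applies.
Apprenticeship Credit: income exceeds $17,800 by $25,750, which is 21 full-or-partial $1,250 increments; reduction = 21 × $55 = $1,155, leaving $1,815.
Energy Efficiency Rebate: $43,550 is below the $58,100 cutoff, so the full $4,075 applies.
Total: $1,800 + $1,815 + $4,075 = $7,690.

$7,690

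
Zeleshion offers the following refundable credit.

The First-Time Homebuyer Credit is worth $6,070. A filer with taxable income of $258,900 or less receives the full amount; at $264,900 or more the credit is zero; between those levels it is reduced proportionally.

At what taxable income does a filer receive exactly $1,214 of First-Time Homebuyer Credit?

$1,214 is 1,214/6,070 of the full $6,070, so 4,856/6,070 of the $6,000 range has been used: income = $258,900 + $6,000 × 4,856/6,070 = $263,700.

$263,700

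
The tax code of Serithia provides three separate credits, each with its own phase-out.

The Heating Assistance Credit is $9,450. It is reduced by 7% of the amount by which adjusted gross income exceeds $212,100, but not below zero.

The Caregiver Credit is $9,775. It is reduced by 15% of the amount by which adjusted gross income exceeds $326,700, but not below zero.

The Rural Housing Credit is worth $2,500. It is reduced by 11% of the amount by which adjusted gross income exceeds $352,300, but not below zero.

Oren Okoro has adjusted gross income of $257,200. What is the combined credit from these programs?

Heating Assistance Credit: 7% of the $45,100 excess over $212,100 is $3,157; credit = $9,450 − $3,157 = $6,293.
Caregiver Credit: $257,200 is at or below the $326,700 threshold, so the full $9,775 applies.
Rural Housing Credit: $257,200 is at or below the $352,300 threshold, so the full $2,500 applies.
Total: $6,293 + $9,775 + $2,500 = $18,568.

$18,568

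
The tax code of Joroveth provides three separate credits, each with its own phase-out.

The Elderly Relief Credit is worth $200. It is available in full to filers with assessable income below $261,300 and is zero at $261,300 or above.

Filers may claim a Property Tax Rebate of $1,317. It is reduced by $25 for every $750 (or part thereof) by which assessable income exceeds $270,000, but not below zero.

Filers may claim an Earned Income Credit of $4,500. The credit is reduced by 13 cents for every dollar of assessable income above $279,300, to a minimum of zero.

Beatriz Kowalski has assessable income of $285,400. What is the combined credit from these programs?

$4,499

Elderly Relief Credit: $285,400 meets or exceeds the $261,300 cutoff, so the credit is $0.
Property Tax Rebate: income exceeds $270,000 by $15,400, which is 21 full-or-partial $750 increments; reduction = 21 × $25 = $525, leaving $792.
Earned Income Credit: 13% of the $6,100 excess over $279,300 is $793; credit = $4,500 − $793 = $3,707.
Total: $0 + $792 + $3,707 = $4,499.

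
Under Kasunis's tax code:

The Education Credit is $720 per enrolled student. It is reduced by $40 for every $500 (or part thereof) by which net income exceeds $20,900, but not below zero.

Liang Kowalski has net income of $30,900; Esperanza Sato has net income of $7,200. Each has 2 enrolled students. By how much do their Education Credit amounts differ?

$800

Liang ($30,900): Education Credit: base = 2 × $720 = $1,440. income exceeds $20,900 by $10,000, which is 20 full-or-partial $500 increments; reduction = 20 × $40 = $800, leaving $640.
Esperanza ($7,200): Education Credit: base = 2 × $720 = $1,440. $7,200 is at or below the $20,900 threshold, so the full $1,440 applies.
Difference: |$640 − $1,440| = $800.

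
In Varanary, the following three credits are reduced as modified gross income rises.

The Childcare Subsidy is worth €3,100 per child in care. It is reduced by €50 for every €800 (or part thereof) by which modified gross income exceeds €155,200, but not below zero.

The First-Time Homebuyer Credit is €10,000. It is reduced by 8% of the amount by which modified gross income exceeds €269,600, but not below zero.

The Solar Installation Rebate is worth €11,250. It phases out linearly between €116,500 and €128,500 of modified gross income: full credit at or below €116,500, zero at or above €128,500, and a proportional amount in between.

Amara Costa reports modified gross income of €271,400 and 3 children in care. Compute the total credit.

€11,856

Childcare Subsidy: base = 3 × €3,100 = €9,300. income exceeds €155,200 by €116,200, which is 146 full-or-partial €800 increments; reduction = 146 × €50 = €7,300, leaving €2,000.
First-Time Homebuyer Credit: 8% of the €1,800 excess over €269,600 is €144; credit = €10,000 − €144 = €9,856.
Solar Installation Rebate: €271,400 is at or above €128,500, so the credit is €0.
Total: €2,000 + €9,856 + €0 = €11,856.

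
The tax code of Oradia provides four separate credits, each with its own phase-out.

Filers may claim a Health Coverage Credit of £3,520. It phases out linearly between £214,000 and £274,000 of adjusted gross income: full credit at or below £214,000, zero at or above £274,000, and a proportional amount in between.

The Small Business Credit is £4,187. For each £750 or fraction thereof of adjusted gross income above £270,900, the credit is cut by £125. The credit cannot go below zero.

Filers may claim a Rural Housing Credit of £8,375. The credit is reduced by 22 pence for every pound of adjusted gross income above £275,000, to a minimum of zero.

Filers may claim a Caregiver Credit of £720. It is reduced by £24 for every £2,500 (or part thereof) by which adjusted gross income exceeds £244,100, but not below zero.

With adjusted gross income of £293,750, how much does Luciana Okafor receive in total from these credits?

Health Coverage Credit: £293,750 is at or above £274,000, so the credit is £0.
Small Business Credit: income exceeds £270,900 by £22,850, which is 31 full-or-partial £750 increments; reduction = 31 × £125 = £3,875, leaving £312.
Rural Housing Credit: 22% of the £18,750 excess over £275,000 is £4,125; credit = £8,375 − £4,125 = £4,250.
Caregiver Credit: income exceeds £244,100 by £49,650, which is 20 full-or-partial £2,500 increments; reduction = 20 × £24 = £480, leaving £240.
Total: £0 + £312 + £4,250 + £240 = £4,802.

£4,802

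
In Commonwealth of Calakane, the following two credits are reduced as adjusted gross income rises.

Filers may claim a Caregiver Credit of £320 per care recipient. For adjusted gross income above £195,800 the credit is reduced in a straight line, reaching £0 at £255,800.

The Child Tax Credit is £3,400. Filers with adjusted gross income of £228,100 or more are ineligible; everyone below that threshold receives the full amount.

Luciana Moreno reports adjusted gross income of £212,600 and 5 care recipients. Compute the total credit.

£4,552

Caregiver Credit: base = 5 × £320 = £1,600. £212,600 is £16,800 into a £60,000 phase-out range, leaving 43,200/60,000 of the credit: £1,600 × 43,200/60,000 = £1,152.
Child Tax Credit: £212,600 is below the £228,100 cutoff, so the full £3,400 applies.
Total: £1,152 + £3,400 = £4,552.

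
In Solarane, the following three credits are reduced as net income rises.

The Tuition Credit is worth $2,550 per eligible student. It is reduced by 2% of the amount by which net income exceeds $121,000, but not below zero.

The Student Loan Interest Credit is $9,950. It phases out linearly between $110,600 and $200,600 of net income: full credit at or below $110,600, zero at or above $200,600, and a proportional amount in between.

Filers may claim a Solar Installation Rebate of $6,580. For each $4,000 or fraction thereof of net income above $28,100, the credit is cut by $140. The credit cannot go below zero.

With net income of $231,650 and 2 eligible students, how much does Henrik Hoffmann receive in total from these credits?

$2,887

Tuition Credit: base = 2 × $2,550 = $5,100. 2% of the $110,650 excess over $121,000 is $2,213; credit = $5,100 − $2,213 = $2,887.
Student Loan Interest Credit: $231,650 is at or above $200,600, so the credit is $0.
Solar Installation Rebate: income exceeds $28,100 by $203,550 → 51 increments × $140 = $7,140 ≥ base, so the credit is $0.
Total: $2,887 + $0 + $0 = $2,887.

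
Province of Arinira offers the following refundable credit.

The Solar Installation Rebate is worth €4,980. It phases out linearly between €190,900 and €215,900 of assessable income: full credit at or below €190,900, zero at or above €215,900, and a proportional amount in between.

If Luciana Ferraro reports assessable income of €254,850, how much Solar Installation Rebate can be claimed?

Solar Installation Rebate: €254,850 is at or above €215,900, so the credit is €0.

€0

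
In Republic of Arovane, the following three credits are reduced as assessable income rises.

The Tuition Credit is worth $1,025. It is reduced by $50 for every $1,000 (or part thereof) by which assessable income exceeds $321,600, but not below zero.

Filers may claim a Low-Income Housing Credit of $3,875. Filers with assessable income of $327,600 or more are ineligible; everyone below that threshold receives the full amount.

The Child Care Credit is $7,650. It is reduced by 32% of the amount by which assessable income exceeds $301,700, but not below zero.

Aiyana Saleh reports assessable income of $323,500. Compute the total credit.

Tuition Credit: income exceeds $321,600 by $1,900, which is 2 full-or-partial $1,000 increments; reduction = 2 × $50 = $100, leaving $925.
Low-Income Housing Credit: $323,500 is below the $327,600 cutoff, so the full $3,875 applies.
Child Care Credit: 32% of the $21,800 excess over $301,700 is $6,976; credit = $7,650 − $6,976 = $674.
Total: $925 + $3,875 + $674 = $5,474.

$5,474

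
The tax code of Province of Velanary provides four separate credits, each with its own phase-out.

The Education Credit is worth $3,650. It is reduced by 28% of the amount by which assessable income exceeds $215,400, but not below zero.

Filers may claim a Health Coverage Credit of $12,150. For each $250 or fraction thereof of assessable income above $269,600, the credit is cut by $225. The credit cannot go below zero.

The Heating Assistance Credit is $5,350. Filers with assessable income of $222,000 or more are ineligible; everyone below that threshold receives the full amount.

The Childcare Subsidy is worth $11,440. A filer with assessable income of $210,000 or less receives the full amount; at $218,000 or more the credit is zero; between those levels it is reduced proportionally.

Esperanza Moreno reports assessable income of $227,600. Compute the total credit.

Education Credit: 28% of the $12,200 excess over $215,400 is $3,416; credit = $3,650 − $3,416 = $234.
Health Coverage Credit: $227,600 is at or below the $269,600 threshold, so the full $12,150 applies.
Heating Assistance Credit: $227,600 meets or exceeds the $222,000 cutoff, so the credit is $0.
Childcare Subsidy: $227,600 is at or above $218,000, so the credit is $0.
Total: $234 + $12,150 + $0 + $0 = $12,384.

$12,384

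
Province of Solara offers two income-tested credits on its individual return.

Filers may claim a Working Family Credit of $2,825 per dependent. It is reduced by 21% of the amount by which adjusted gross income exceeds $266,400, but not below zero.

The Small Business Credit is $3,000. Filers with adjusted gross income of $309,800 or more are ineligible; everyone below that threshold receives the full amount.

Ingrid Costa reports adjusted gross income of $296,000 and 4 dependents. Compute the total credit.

Working Family Credit: base = 4 × $2,825 = $11,300. 21% of the $29,600 excess over $266,400 is $6,216; credit = $11,300 − $6,216 = $5,084.
Small Business Credit: $296,000 is below the $309,800 cutoff, so the full $3,000 applies.
Total: $5,084 + $3,000 = $8,084.

$8,084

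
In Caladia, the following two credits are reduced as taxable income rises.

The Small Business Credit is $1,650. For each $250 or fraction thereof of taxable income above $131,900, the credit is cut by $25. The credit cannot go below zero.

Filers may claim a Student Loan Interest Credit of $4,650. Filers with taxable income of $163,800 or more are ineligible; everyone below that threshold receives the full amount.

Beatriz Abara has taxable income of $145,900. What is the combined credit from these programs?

Small Business Credit: income exceeds $131,900 by $14,000, which is 56 full-or-partial $250 increments; reduction = 56 × $25 = $1,400, leaving $250.
Student Loan Interest Credit: $145,900 is below the $163,800 cutoff, so the full $4,650 applies.
Total: $250 + $4,650 = $4,900.

$4,900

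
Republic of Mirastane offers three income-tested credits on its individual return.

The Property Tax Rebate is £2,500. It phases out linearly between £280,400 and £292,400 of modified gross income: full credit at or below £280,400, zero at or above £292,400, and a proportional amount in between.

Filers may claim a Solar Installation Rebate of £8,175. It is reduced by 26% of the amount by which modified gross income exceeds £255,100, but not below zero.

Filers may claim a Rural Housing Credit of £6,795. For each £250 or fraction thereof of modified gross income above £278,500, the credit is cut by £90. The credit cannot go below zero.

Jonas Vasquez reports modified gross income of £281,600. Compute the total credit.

Property Tax Rebate: £281,600 is £1,200 into a £12,000 phase-out range, leaving 10,800/12,000 of the credit: £2,500 × 10,800/12,000 = £2,250.
Solar Installation Rebate: 26% of the £26,500 excess over £255,100 is £6,890; credit = £8,175 − £6,890 = £1,285.
Rural Housing Credit: income exceeds £278,500 by £3,100, which is 13 full-or-partial £250 increments; reduction = 13 × £90 = £1,170, leaving £5,625.
Total: £2,250 + £1,285 + £5,625 = £9,160.

£9,160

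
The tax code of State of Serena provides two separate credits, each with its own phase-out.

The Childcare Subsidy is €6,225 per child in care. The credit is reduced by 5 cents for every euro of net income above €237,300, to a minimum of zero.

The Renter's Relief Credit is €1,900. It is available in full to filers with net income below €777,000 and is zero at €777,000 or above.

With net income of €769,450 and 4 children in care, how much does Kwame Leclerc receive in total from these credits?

€1,900

Childcare Subsidy: base = 4 × €6,225 = €24,900. 5% of the €532,150 excess over €237,300 is €26,607.50 ≥ base, so the credit is €0.
Renter's Relief Credit: €769,450 is below the €777,000 cutoff, so the full €1,900 applies.
Total: €0 + €1,900 = €1,900.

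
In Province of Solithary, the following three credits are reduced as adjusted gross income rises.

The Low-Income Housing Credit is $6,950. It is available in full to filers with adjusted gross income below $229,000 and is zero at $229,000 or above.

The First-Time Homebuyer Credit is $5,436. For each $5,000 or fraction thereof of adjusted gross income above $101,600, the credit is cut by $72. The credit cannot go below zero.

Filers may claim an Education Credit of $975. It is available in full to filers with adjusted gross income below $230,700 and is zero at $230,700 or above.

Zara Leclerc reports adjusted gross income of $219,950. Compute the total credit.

Low-Income Housing Credit: $219,950 is below the $229,000 cutoff, so the full $6,950 applies.
First-Time Homebuyer Credit: income exceeds $101,600 by $118,350, which is 24 full-or-partial $5,000 increments; reduction = 24 × $72 = $1,728, leaving $3,708.
Education Credit: $219,950 is below the $230,700 cutoff, so the full $975 applies.
Total: $6,950 + $3,708 + $975 = $11,633.

$11,633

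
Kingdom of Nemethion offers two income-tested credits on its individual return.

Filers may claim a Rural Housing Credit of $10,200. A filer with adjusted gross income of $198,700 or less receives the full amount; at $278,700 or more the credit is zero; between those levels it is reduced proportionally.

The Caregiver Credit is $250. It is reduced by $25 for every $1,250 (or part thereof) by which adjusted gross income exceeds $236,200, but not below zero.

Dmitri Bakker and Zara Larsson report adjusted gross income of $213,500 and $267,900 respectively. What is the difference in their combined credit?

$7,186

Dmitri ($213,500): Rural Housing Credit: $213,500 is $14,800 into a $80,000 phase-out range, leaving 65,200/80,000 of the credit: $10,200 × 65,200/80,000 = $8,313. Caregiver Credit: $213,500 is at or below the $236,200 threshold, so the full $250 applies. total $8,313 + $250 = $8,563
Zara ($267,900): Rural Housing Credit: $267,900 is $69,200 into a $80,000 phase-out range, leaving 10,800/80,000 of the credit: $10,200 × 10,800/80,000 = $1,377. Caregiver Credit: income exceeds $236,200 by $31,700 → 26 increments × $25 = $650 ≥ base, so the credit is $0. total $1,377 + $0 = $1,377
Difference: |$8,563 − $1,377| = $7,186.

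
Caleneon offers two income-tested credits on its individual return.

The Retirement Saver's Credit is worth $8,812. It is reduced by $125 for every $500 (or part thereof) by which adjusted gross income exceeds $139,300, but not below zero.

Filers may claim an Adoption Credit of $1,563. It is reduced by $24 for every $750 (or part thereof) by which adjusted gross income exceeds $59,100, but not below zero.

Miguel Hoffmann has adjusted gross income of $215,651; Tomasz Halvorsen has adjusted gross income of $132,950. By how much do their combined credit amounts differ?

Miguel ($215,651): Retirement Saver's Credit: income exceeds $139,300 by $76,351 → 153 increments × $125 = $19,125 ≥ base, so the credit is $0. Adoption Credit: income exceeds $59,100 by $156,551 → 209 increments × $24 = $5,016 ≥ base, so the credit is $0. total $0 + $0 = $0
Tomasz ($132,950): Retirement Saver's Credit: $132,950 is at or below the $139,300 threshold, so the full $8,812 applies. Adoption Credit: income exceeds $59,100 by $73,850 → 99 increments × $24 = $2,376 ≥ base, so the credit is $0. total $8,812 + $0 = $8,812
Difference: |$0 − $8,812| = $8,812.

$8,812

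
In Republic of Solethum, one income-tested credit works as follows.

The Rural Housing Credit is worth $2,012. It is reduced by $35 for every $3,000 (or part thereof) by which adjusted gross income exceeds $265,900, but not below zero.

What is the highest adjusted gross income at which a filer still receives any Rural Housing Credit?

After 57 increments the reduction is 57 × $35 = $1,995, leaving $17; one more increment wipes it out. Increment 57 ends at excess 57 × $3,000 = $171,000, so the highest qualifying income is $265,900 + $171,000 = $436,900.

$436,900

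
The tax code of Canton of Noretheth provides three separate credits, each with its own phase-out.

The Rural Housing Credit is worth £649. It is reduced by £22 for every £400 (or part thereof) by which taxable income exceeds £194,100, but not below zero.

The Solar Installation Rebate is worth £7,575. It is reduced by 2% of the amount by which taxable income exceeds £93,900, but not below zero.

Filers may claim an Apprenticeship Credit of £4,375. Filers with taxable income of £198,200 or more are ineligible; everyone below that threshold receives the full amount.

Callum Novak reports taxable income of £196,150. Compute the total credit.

Rural Housing Credit: income exceeds £194,100 by £2,050, which is 6 full-or-partial £400 increments; reduction = 6 × £22 = £132, leaving £517.
Solar Installation Rebate: 2% of the £102,250 excess over £93,900 is £2,045; credit = £7,575 − £2,045 = £5,530.
Apprenticeship Credit: £196,150 is below the £198,200 cutoff, so the full £4,375 applies.
Total: £517 + £5,530 + £4,375 = £10,422.

£10,422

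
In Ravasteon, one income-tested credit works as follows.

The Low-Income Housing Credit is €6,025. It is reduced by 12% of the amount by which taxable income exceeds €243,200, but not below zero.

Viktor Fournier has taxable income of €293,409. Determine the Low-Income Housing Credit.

€0

Low-Income Housing Credit: 12% of the €50,209 excess over €243,200 is €6,025.08 ≥ base, so the credit is €0.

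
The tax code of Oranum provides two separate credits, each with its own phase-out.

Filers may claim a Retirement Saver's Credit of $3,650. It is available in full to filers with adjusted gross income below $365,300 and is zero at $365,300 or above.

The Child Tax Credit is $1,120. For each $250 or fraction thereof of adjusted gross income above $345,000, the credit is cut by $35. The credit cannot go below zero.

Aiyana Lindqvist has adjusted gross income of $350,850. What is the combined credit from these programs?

Retirement Saver's Credit: $350,850 is below the $365,300 cutoff, so the full $3,650 applies.
Child Tax Credit: income exceeds $345,000 by $5,850, which is 24 full-or-partial $250 increments; reduction = 24 × $35 = $840, leaving $280.
Total: $3,650 + $280 = $3,930.

$3,930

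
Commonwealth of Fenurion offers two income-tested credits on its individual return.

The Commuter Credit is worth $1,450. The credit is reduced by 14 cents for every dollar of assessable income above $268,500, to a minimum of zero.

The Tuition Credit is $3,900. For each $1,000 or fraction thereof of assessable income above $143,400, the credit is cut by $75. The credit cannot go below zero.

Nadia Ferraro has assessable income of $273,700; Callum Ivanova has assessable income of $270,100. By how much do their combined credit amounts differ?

$504

Nadia ($273,700): Commuter Credit: 14% of the $5,200 excess over $268,500 is $728; credit = $1,450 − $728 = $722. Tuition Credit: income exceeds $143,400 by $130,300 → 131 increments × $75 = $9,825 ≥ base, so the credit is $0. total $722 + $0 = $722
Callum ($270,100): Commuter Credit: 14% of the $1,600 excess over $268,500 is $224; credit = $1,450 − $224 = $1,226. Tuition Credit: income exceeds $143,400 by $126,700 → 127 increments × $75 = $9,525 ≥ base, so the credit is $0. total $1,226 + $0 = $1,226
Difference: |$722 − $1,226| = $504.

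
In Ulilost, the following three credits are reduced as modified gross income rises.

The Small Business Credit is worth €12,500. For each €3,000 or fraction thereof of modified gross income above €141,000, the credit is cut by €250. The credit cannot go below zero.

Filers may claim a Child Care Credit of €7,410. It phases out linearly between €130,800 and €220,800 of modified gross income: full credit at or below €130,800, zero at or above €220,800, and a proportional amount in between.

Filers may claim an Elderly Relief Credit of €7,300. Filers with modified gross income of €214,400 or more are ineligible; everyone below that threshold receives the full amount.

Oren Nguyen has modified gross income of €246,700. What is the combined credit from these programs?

€3,500

Small Business Credit: income exceeds €141,000 by €105,700, which is 36 full-or-partial €3,000 increments; reduction = 36 × €250 = €9,000, leaving €3,500.
Child Care Credit: €246,700 is at or above €220,800, so the credit is €0.
Elderly Relief Credit: €246,700 meets or exceeds the €214,400 cutoff, so the credit is €0.
Total: €3,500 + €0 + €0 = €3,500.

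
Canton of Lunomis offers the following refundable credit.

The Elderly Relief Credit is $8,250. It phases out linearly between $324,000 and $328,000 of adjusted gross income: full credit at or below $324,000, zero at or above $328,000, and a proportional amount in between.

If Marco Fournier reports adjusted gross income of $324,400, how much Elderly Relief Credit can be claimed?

Elderly Relief Credit: $324,400 is $400 into a $4,000 phase-out range, leaving 3,600/4,000 of the credit: $8,250 × 3,600/4,000 = $7,425.

$7,425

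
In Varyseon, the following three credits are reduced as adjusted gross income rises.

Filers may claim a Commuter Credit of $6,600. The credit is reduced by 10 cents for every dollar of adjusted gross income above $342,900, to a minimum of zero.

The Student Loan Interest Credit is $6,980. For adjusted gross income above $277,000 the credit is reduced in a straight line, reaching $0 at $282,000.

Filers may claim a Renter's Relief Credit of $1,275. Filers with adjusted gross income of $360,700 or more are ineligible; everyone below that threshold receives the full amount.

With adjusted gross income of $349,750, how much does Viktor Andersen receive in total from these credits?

$7,190

Commuter Credit: 10% of the $6,850 excess over $342,900 is $685; credit = $6,600 − $685 = $5,915.
Student Loan Interest Credit: $349,750 is at or above $282,000, so the credit is $0.
Renter's Relief Credit: $349,750 is below the $360,700 cutoff, so the full $1,275 applies.
Total: $5,915 + $0 + $1,275 = $7,190.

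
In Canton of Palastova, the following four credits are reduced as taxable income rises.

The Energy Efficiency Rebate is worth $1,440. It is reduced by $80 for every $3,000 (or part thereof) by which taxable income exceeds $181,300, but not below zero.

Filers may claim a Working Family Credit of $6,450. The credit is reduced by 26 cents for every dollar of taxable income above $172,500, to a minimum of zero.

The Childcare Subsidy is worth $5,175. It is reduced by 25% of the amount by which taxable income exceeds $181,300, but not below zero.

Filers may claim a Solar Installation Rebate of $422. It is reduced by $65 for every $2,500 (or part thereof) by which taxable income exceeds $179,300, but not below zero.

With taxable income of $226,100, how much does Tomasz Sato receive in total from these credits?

$240

Energy Efficiency Rebate: income exceeds $181,300 by $44,800, which is 15 full-or-partial $3,000 increments; reduction = 15 × $80 = $1,200, leaving $240.
Working Family Credit: 26% of the $53,600 excess over $172,500 is $13,936 ≥ base, so the credit is $0.
Childcare Subsidy: 25% of the $44,800 excess over $181,300 is $11,200 ≥ base, so the credit is $0.
Solar Installation Rebate: income exceeds $179,300 by $46,800 → 19 increments × $65 = $1,235 ≥ base, so the credit is $0.
Total: $240 + $0 + $0 + $0 = $240.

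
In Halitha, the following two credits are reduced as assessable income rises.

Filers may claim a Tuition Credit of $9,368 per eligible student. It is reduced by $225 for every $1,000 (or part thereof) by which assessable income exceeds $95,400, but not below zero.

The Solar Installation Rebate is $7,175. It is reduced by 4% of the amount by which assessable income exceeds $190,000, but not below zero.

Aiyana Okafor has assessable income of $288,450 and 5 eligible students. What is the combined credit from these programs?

$6,427

Tuition Credit: base = 5 × $9,368 = $46,840. income exceeds $95,400 by $193,050, which is 194 full-or-partial $1,000 increments; reduction = 194 × $225 = $43,650, leaving $3,190.
Solar Installation Rebate: 4% of the $98,450 excess over $190,000 is $3,938; credit = $7,175 − $3,938 = $3,237.
Total: $3,190 + $3,237 = $6,427.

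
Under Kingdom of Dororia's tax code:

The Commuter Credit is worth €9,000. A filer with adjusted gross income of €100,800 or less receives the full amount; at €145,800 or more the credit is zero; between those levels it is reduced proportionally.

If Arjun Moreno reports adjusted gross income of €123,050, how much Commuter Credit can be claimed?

Commuter Credit: €123,050 is €22,250 into a €45,000 phase-out range, leaving 22,750/45,000 of the credit: €9,000 × 22,750/45,000 = €4,550.

€4,550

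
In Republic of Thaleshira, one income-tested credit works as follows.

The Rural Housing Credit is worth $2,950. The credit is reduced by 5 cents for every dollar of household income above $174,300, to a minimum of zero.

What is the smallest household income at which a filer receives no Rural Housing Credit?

The credit falls by 5% of each dollar above $174,300, so it reaches zero when the excess is $2,950 / 5% = $59,000: income = $174,300 + $59,000 = $233,300.

$233,300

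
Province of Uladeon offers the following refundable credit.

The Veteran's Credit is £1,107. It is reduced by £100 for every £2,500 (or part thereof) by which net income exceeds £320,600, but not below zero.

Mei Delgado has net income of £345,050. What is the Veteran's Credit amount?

Veteran's Credit: income exceeds £320,600 by £24,450, which is 10 full-or-partial £2,500 increments; reduction = 10 × £100 = £1,000, leaving £107.

£107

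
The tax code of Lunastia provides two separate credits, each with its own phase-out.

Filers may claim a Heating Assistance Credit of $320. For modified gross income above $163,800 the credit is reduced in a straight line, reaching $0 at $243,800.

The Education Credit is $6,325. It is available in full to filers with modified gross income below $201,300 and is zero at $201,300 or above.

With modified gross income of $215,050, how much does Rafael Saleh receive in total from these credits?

$115

Heating Assistance Credit: $215,050 is $51,250 into a $80,000 phase-out range, leaving 28,750/80,000 of the credit: $320 × 28,750/80,000 = $115.
Education Credit: $215,050 meets or exceeds the $201,300 cutoff, so the credit is $0.
Total: $115 + $0 = $115.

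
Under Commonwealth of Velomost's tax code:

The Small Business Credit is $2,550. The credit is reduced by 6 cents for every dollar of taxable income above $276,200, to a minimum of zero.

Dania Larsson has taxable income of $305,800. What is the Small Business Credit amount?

$774

Small Business Credit: 6% of the $29,600 excess over $276,200 is $1,776; credit = $2,550 − $1,776 = $774.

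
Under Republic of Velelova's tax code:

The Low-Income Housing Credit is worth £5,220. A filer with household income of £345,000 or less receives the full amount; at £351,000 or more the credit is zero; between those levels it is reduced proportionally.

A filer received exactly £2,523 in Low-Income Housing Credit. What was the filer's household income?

£2,523 is 2,523/5,220 of the full £5,220, so 2,697/5,220 of the £6,000 range has been used: income = £345,000 + £6,000 × 2,697/5,220 = £348,100.

£348,100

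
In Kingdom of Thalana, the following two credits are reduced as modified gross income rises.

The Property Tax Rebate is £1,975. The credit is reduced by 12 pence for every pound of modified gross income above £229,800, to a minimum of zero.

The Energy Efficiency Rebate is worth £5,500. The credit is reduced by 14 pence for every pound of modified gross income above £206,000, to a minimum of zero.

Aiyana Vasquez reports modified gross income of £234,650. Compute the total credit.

Property Tax Rebate: 12% of the £4,850 excess over £229,800 is £582; credit = £1,975 − £582 = £1,393.
Energy Efficiency Rebate: 14% of the £28,650 excess over £206,000 is £4,011; credit = £5,500 − £4,011 = £1,489.
Total: £1,393 + £1,489 = £2,882.

£2,882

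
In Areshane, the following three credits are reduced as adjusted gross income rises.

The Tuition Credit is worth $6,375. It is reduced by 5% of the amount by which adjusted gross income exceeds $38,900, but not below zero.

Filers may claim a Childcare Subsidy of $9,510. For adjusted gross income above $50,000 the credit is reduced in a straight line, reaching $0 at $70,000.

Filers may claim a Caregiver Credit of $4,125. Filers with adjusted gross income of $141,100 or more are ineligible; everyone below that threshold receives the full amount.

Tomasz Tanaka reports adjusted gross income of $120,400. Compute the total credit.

$6,425

Tuition Credit: 5% of the $81,500 excess over $38,900 is $4,075; credit = $6,375 − $4,075 = $2,300.
Childcare Subsidy: $120,400 is at or above $70,000, so the credit is $0.
Caregiver Credit: $120,400 is below the $141,100 cutoff, so the full $4,125 applies.
Total: $2,300 + $0 + $4,125 = $6,425.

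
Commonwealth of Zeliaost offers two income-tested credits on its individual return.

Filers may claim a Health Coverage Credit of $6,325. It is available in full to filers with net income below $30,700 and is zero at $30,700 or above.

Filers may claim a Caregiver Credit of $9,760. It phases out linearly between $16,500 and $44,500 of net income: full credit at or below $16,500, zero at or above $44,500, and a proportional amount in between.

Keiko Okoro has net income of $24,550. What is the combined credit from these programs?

Health Coverage Credit: $24,550 is below the $30,700 cutoff, so the full $6,325 applies.
Caregiver Credit: $24,550 is $8,050 into a $28,000 phase-out range, leaving 19,950/28,000 of the credit: $9,760 × 19,950/28,000 = $6,954.
Total: $6,325 + $6,954 = $13,279.

$13,279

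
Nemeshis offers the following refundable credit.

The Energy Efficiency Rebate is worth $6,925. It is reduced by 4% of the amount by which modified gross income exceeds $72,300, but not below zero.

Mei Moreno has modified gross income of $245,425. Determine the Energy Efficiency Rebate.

Energy Efficiency Rebate: 4% of the $173,125 excess over $72,300 is $6,925 ≥ base, so the credit is $0.

$0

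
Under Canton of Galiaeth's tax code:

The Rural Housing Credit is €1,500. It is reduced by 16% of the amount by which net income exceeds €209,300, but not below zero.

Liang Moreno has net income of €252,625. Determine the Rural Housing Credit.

€0

Rural Housing Credit: 16% of the €43,325 excess over €209,300 is €6,932 ≥ base, so the credit is €0.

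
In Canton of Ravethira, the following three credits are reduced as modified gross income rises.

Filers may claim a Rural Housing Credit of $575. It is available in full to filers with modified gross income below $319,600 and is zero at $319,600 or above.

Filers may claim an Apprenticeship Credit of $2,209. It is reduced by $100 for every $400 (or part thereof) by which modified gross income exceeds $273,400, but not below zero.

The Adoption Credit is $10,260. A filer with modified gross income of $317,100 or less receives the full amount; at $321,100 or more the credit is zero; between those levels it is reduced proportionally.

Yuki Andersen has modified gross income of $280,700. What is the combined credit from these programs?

$11,144

Rural Housing Credit: $280,700 is below the $319,600 cutoff, so the full $575 applies.
Apprenticeship Credit: income exceeds $273,400 by $7,300, which is 19 full-or-partial $400 increments; reduction = 19 × $100 = $1,900, leaving $309.
Adoption Credit: $280,700 is at or below the $317,100 threshold, so the full $10,260 applies.
Total: $575 + $309 + $10,260 = $11,144.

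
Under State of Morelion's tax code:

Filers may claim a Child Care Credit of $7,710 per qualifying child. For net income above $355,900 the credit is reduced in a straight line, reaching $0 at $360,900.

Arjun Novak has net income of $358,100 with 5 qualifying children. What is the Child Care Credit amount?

$21,588

Child Care Credit: base = 5 × $7,710 = $38,550. $358,100 is $2,200 into a $5,000 phase-out range, leaving 2,800/5,000 of the credit: $38,550 × 2,800/5,000 = $21,588.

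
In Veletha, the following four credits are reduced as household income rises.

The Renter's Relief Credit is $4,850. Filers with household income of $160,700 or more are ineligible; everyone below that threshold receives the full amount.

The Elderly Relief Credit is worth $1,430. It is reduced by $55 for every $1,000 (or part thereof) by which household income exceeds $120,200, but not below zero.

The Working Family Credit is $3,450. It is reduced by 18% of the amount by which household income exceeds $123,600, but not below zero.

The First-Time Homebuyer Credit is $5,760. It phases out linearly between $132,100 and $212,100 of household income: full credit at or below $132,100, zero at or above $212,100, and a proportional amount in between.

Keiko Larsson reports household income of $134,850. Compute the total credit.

$12,442

Renter's Relief Credit: $134,850 is below the $160,700 cutoff, so the full $4,850 applies.
Elderly Relief Credit: income exceeds $120,200 by $14,650, which is 15 full-or-partial $1,000 increments; reduction = 15 × $55 = $825, leaving $605.
Working Family Credit: 18% of the $11,250 excess over $123,600 is $2,025; credit = $3,450 − $2,025 = $1,425.
First-Time Homebuyer Credit: $134,850 is $2,750 into a $80,000 phase-out range, leaving 77,250/80,000 of the credit: $5,760 × 77,250/80,000 = $5,562.
Total: $4,850 + $605 + $1,425 + $5,562 = $12,442.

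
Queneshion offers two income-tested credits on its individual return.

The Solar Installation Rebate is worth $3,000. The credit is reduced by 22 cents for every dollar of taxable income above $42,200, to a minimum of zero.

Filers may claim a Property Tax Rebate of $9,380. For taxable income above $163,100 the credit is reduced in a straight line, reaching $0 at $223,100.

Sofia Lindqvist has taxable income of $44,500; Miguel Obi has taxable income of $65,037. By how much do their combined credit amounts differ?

$2,494

Sofia ($44,500): Solar Installation Rebate: 22% of the $2,300 excess over $42,200 is $506; credit = $3,000 − $506 = $2,494. Property Tax Rebate: $44,500 is at or below the $163,100 threshold, so the full $9,380 applies. total $2,494 + $9,380 = $11,874
Miguel ($65,037): Solar Installation Rebate: 22% of the $22,837 excess over $42,200 is $5,024.14 ≥ base, so the credit is $0. Property Tax Rebate: $65,037 is at or below the $163,100 threshold, so the full $9,380 applies. total $0 + $9,380 = $9,380
Difference: |$11,874 − $9,380| = $2,494.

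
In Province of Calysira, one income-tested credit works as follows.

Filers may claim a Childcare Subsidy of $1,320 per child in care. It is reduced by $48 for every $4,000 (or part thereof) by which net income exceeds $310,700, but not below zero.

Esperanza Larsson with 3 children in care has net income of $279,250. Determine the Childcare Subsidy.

Childcare Subsidy: base = 3 × $1,320 = $3,960. $279,250 is at or below the $310,700 threshold, so the full $3,960 applies.

$3,960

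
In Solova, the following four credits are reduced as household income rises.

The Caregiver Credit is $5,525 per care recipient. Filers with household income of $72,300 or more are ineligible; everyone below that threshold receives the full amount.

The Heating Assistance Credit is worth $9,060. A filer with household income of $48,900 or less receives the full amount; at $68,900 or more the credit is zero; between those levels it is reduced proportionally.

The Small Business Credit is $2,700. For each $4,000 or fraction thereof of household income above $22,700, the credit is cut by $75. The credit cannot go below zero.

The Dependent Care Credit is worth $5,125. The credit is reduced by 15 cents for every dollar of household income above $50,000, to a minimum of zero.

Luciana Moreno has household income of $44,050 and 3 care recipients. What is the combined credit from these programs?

$33,010

Caregiver Credit: base = 3 × $5,525 = $16,575. $44,050 is below the $72,300 cutoff, so the full $16,575 applies.
Heating Assistance Credit: $44,050 is at or below the $48,900 threshold, so the full $9,060 applies.
Small Business Credit: income exceeds $22,700 by $21,350, which is 6 full-or-partial $4,000 increments; reduction = 6 × $75 = $450, leaving $2,250.
Dependent Care Credit: $44,050 is at or below the $50,000 threshold, so the full $5,125 applies.
Total: $16,575 + $9,060 + $2,250 + $5,125 = $33,010.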